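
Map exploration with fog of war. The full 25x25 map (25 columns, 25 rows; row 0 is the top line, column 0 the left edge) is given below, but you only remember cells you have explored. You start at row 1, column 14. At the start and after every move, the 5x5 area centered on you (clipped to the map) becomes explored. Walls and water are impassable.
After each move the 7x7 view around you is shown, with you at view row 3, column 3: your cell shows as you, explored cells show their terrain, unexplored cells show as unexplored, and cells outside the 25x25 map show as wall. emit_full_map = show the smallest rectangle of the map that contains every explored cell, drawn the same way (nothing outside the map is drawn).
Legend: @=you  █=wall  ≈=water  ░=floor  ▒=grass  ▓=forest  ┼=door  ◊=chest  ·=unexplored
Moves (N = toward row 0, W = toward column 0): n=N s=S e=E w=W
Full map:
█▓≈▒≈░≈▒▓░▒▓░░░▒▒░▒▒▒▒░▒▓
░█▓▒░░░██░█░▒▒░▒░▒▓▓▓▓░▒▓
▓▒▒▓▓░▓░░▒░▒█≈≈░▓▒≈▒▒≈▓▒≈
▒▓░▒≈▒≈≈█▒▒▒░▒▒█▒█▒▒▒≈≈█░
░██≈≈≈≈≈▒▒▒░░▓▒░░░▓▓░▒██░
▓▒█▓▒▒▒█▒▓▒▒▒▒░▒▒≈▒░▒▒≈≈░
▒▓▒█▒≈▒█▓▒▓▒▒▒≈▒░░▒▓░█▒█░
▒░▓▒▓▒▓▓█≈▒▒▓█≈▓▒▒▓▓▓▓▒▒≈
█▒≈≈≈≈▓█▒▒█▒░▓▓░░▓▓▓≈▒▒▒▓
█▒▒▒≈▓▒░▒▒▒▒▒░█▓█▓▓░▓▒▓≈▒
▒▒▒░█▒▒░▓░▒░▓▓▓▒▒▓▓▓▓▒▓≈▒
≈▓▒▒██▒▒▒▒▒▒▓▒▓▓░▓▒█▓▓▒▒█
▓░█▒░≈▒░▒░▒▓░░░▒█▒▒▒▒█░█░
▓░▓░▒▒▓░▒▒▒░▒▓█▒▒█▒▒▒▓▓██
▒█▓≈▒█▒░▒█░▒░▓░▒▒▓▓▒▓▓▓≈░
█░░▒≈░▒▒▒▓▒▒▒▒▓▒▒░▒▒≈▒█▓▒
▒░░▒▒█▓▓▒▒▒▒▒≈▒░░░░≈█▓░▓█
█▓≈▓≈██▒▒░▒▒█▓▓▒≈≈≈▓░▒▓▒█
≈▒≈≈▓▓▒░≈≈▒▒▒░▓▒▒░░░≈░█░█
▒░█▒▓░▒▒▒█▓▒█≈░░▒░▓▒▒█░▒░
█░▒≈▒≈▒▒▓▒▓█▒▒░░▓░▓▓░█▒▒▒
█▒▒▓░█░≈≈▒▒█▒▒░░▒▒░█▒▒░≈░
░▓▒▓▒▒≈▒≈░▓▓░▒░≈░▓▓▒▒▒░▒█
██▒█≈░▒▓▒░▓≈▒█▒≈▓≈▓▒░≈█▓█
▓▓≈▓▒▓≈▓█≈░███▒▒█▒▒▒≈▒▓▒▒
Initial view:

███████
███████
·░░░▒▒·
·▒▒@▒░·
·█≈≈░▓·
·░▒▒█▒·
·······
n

███████
███████
███████
·░░@▒▒·
·▒▒░▒░·
·█≈≈░▓·
·░▒▒█▒·

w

███████
███████
███████
·▓░@░▒▒
·░▒▒░▒░
·▒█≈≈░▓
··░▒▒█▒

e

███████
███████
███████
▓░░@▒▒·
░▒▒░▒░·
▒█≈≈░▓·
·░▒▒█▒·

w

███████
███████
███████
·▓░@░▒▒
·░▒▒░▒░
·▒█≈≈░▓
··░▒▒█▒

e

███████
███████
███████
▓░░@▒▒·
░▒▒░▒░·
▒█≈≈░▓·
·░▒▒█▒·

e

███████
███████
███████
░░░@▒░·
▒▒░▒░▒·
█≈≈░▓▒·
░▒▒█▒··

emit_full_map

▓░░░@▒░
░▒▒░▒░▒
▒█≈≈░▓▒
·░▒▒█▒·

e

███████
███████
███████
░░▒@░▒·
▒░▒░▒▓·
≈≈░▓▒≈·
▒▒█▒···

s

███████
███████
░░▒▒░▒·
▒░▒@▒▓·
≈≈░▓▒≈·
▒▒█▒█▒·
·······

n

███████
███████
███████
░░▒@░▒·
▒░▒░▒▓·
≈≈░▓▒≈·
▒▒█▒█▒·

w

███████
███████
███████
░░░@▒░▒
▒▒░▒░▒▓
█≈≈░▓▒≈
░▒▒█▒█▒

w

███████
███████
███████
▓░░@▒▒░
░▒▒░▒░▒
▒█≈≈░▓▒
·░▒▒█▒█

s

███████
███████
▓░░░▒▒░
░▒▒@▒░▒
▒█≈≈░▓▒
·░▒▒█▒█
·······

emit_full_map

▓░░░▒▒░▒
░▒▒@▒░▒▓
▒█≈≈░▓▒≈
·░▒▒█▒█▒

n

███████
███████
███████
▓░░@▒▒░
░▒▒░▒░▒
▒█≈≈░▓▒
·░▒▒█▒█


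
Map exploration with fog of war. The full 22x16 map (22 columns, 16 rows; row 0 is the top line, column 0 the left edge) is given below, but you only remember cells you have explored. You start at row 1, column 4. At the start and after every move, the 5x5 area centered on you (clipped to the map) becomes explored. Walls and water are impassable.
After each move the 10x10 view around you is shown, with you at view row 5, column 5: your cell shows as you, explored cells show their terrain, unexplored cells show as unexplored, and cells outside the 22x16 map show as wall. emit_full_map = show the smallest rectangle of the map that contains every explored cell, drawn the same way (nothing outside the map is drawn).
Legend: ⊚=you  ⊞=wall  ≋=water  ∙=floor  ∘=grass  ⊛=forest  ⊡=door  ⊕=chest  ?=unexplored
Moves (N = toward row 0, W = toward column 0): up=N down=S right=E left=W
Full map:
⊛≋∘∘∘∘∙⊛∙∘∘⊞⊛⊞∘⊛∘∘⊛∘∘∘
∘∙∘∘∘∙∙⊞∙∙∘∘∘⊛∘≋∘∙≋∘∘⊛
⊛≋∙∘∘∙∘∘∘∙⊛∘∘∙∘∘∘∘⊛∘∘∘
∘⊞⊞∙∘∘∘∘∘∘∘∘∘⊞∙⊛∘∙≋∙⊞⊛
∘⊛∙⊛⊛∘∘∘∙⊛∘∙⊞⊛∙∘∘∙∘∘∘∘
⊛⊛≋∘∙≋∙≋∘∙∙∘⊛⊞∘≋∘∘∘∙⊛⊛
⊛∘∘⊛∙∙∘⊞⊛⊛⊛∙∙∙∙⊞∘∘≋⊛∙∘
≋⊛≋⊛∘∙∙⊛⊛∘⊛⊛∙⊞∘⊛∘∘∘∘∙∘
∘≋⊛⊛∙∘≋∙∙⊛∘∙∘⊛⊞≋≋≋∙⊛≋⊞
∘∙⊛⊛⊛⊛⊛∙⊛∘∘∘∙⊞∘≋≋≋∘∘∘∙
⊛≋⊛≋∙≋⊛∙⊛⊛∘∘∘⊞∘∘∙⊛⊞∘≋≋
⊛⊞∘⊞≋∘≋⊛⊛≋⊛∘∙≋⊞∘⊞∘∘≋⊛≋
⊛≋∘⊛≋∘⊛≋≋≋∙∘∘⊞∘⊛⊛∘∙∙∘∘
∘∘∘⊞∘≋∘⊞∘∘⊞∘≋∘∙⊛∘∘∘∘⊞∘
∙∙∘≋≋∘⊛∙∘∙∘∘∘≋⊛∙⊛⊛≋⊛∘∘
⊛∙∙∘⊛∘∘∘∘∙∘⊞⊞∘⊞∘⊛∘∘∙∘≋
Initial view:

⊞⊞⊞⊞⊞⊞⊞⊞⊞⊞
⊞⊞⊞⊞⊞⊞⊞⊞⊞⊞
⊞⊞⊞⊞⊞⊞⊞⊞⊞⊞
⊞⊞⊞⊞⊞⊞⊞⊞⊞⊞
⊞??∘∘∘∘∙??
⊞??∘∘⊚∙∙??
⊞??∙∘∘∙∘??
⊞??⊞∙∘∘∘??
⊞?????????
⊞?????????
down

⊞⊞⊞⊞⊞⊞⊞⊞⊞⊞
⊞⊞⊞⊞⊞⊞⊞⊞⊞⊞
⊞⊞⊞⊞⊞⊞⊞⊞⊞⊞
⊞??∘∘∘∘∙??
⊞??∘∘∘∙∙??
⊞??∙∘⊚∙∘??
⊞??⊞∙∘∘∘??
⊞??∙⊛⊛∘∘??
⊞?????????
⊞?????????

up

⊞⊞⊞⊞⊞⊞⊞⊞⊞⊞
⊞⊞⊞⊞⊞⊞⊞⊞⊞⊞
⊞⊞⊞⊞⊞⊞⊞⊞⊞⊞
⊞⊞⊞⊞⊞⊞⊞⊞⊞⊞
⊞??∘∘∘∘∙??
⊞??∘∘⊚∙∙??
⊞??∙∘∘∙∘??
⊞??⊞∙∘∘∘??
⊞??∙⊛⊛∘∘??
⊞?????????

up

⊞⊞⊞⊞⊞⊞⊞⊞⊞⊞
⊞⊞⊞⊞⊞⊞⊞⊞⊞⊞
⊞⊞⊞⊞⊞⊞⊞⊞⊞⊞
⊞⊞⊞⊞⊞⊞⊞⊞⊞⊞
⊞⊞⊞⊞⊞⊞⊞⊞⊞⊞
⊞??∘∘⊚∘∙??
⊞??∘∘∘∙∙??
⊞??∙∘∘∙∘??
⊞??⊞∙∘∘∘??
⊞??∙⊛⊛∘∘??

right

⊞⊞⊞⊞⊞⊞⊞⊞⊞⊞
⊞⊞⊞⊞⊞⊞⊞⊞⊞⊞
⊞⊞⊞⊞⊞⊞⊞⊞⊞⊞
⊞⊞⊞⊞⊞⊞⊞⊞⊞⊞
⊞⊞⊞⊞⊞⊞⊞⊞⊞⊞
??∘∘∘⊚∙⊛??
??∘∘∘∙∙⊞??
??∙∘∘∙∘∘??
??⊞∙∘∘∘???
??∙⊛⊛∘∘???

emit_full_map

∘∘∘⊚∙⊛
∘∘∘∙∙⊞
∙∘∘∙∘∘
⊞∙∘∘∘?
∙⊛⊛∘∘?

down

⊞⊞⊞⊞⊞⊞⊞⊞⊞⊞
⊞⊞⊞⊞⊞⊞⊞⊞⊞⊞
⊞⊞⊞⊞⊞⊞⊞⊞⊞⊞
⊞⊞⊞⊞⊞⊞⊞⊞⊞⊞
??∘∘∘∘∙⊛??
??∘∘∘⊚∙⊞??
??∙∘∘∙∘∘??
??⊞∙∘∘∘∘??
??∙⊛⊛∘∘???
??????????

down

⊞⊞⊞⊞⊞⊞⊞⊞⊞⊞
⊞⊞⊞⊞⊞⊞⊞⊞⊞⊞
⊞⊞⊞⊞⊞⊞⊞⊞⊞⊞
??∘∘∘∘∙⊛??
??∘∘∘∙∙⊞??
??∙∘∘⊚∘∘??
??⊞∙∘∘∘∘??
??∙⊛⊛∘∘∘??
??????????
??????????

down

⊞⊞⊞⊞⊞⊞⊞⊞⊞⊞
⊞⊞⊞⊞⊞⊞⊞⊞⊞⊞
??∘∘∘∘∙⊛??
??∘∘∘∙∙⊞??
??∙∘∘∙∘∘??
??⊞∙∘⊚∘∘??
??∙⊛⊛∘∘∘??
???∘∙≋∙≋??
??????????
??????????

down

⊞⊞⊞⊞⊞⊞⊞⊞⊞⊞
??∘∘∘∘∙⊛??
??∘∘∘∙∙⊞??
??∙∘∘∙∘∘??
??⊞∙∘∘∘∘??
??∙⊛⊛⊚∘∘??
???∘∙≋∙≋??
???⊛∙∙∘⊞??
??????????
??????????

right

⊞⊞⊞⊞⊞⊞⊞⊞⊞⊞
?∘∘∘∘∙⊛???
?∘∘∘∙∙⊞???
?∙∘∘∙∘∘∘??
?⊞∙∘∘∘∘∘??
?∙⊛⊛∘⊚∘∙??
??∘∙≋∙≋∘??
??⊛∙∙∘⊞⊛??
??????????
??????????

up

⊞⊞⊞⊞⊞⊞⊞⊞⊞⊞
⊞⊞⊞⊞⊞⊞⊞⊞⊞⊞
?∘∘∘∘∙⊛???
?∘∘∘∙∙⊞∙??
?∙∘∘∙∘∘∘??
?⊞∙∘∘⊚∘∘??
?∙⊛⊛∘∘∘∙??
??∘∙≋∙≋∘??
??⊛∙∙∘⊞⊛??
??????????

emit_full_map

∘∘∘∘∙⊛?
∘∘∘∙∙⊞∙
∙∘∘∙∘∘∘
⊞∙∘∘⊚∘∘
∙⊛⊛∘∘∘∙
?∘∙≋∙≋∘
?⊛∙∙∘⊞⊛

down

⊞⊞⊞⊞⊞⊞⊞⊞⊞⊞
?∘∘∘∘∙⊛???
?∘∘∘∙∙⊞∙??
?∙∘∘∙∘∘∘??
?⊞∙∘∘∘∘∘??
?∙⊛⊛∘⊚∘∙??
??∘∙≋∙≋∘??
??⊛∙∙∘⊞⊛??
??????????
??????????

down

?∘∘∘∘∙⊛???
?∘∘∘∙∙⊞∙??
?∙∘∘∙∘∘∘??
?⊞∙∘∘∘∘∘??
?∙⊛⊛∘∘∘∙??
??∘∙≋⊚≋∘??
??⊛∙∙∘⊞⊛??
???∘∙∙⊛⊛??
??????????
??????????

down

?∘∘∘∙∙⊞∙??
?∙∘∘∙∘∘∘??
?⊞∙∘∘∘∘∘??
?∙⊛⊛∘∘∘∙??
??∘∙≋∙≋∘??
??⊛∙∙⊚⊞⊛??
???∘∙∙⊛⊛??
???∙∘≋∙∙??
??????????
??????????

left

??∘∘∘∙∙⊞∙?
??∙∘∘∙∘∘∘?
??⊞∙∘∘∘∘∘?
??∙⊛⊛∘∘∘∙?
???∘∙≋∙≋∘?
???⊛∙⊚∘⊞⊛?
???⊛∘∙∙⊛⊛?
???⊛∙∘≋∙∙?
??????????
??????????

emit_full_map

∘∘∘∘∙⊛?
∘∘∘∙∙⊞∙
∙∘∘∙∘∘∘
⊞∙∘∘∘∘∘
∙⊛⊛∘∘∘∙
?∘∙≋∙≋∘
?⊛∙⊚∘⊞⊛
?⊛∘∙∙⊛⊛
?⊛∙∘≋∙∙

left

⊞??∘∘∘∙∙⊞∙
⊞??∙∘∘∙∘∘∘
⊞??⊞∙∘∘∘∘∘
⊞??∙⊛⊛∘∘∘∙
⊞??≋∘∙≋∙≋∘
⊞??∘⊛⊚∙∘⊞⊛
⊞??≋⊛∘∙∙⊛⊛
⊞??⊛⊛∙∘≋∙∙
⊞?????????
⊞?????????

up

⊞??∘∘∘∘∙⊛?
⊞??∘∘∘∙∙⊞∙
⊞??∙∘∘∙∘∘∘
⊞??⊞∙∘∘∘∘∘
⊞??∙⊛⊛∘∘∘∙
⊞??≋∘⊚≋∙≋∘
⊞??∘⊛∙∙∘⊞⊛
⊞??≋⊛∘∙∙⊛⊛
⊞??⊛⊛∙∘≋∙∙
⊞?????????

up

⊞⊞⊞⊞⊞⊞⊞⊞⊞⊞
⊞??∘∘∘∘∙⊛?
⊞??∘∘∘∙∙⊞∙
⊞??∙∘∘∙∘∘∘
⊞??⊞∙∘∘∘∘∘
⊞??∙⊛⊚∘∘∘∙
⊞??≋∘∙≋∙≋∘
⊞??∘⊛∙∙∘⊞⊛
⊞??≋⊛∘∙∙⊛⊛
⊞??⊛⊛∙∘≋∙∙

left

⊞⊞⊞⊞⊞⊞⊞⊞⊞⊞
⊞⊞??∘∘∘∘∙⊛
⊞⊞??∘∘∘∙∙⊞
⊞⊞?≋∙∘∘∙∘∘
⊞⊞?⊞⊞∙∘∘∘∘
⊞⊞?⊛∙⊚⊛∘∘∘
⊞⊞?⊛≋∘∙≋∙≋
⊞⊞?∘∘⊛∙∙∘⊞
⊞⊞??≋⊛∘∙∙⊛
⊞⊞??⊛⊛∙∘≋∙

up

⊞⊞⊞⊞⊞⊞⊞⊞⊞⊞
⊞⊞⊞⊞⊞⊞⊞⊞⊞⊞
⊞⊞??∘∘∘∘∙⊛
⊞⊞?∙∘∘∘∙∙⊞
⊞⊞?≋∙∘∘∙∘∘
⊞⊞?⊞⊞⊚∘∘∘∘
⊞⊞?⊛∙⊛⊛∘∘∘
⊞⊞?⊛≋∘∙≋∙≋
⊞⊞?∘∘⊛∙∙∘⊞
⊞⊞??≋⊛∘∙∙⊛

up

⊞⊞⊞⊞⊞⊞⊞⊞⊞⊞
⊞⊞⊞⊞⊞⊞⊞⊞⊞⊞
⊞⊞⊞⊞⊞⊞⊞⊞⊞⊞
⊞⊞?≋∘∘∘∘∙⊛
⊞⊞?∙∘∘∘∙∙⊞
⊞⊞?≋∙⊚∘∙∘∘
⊞⊞?⊞⊞∙∘∘∘∘
⊞⊞?⊛∙⊛⊛∘∘∘
⊞⊞?⊛≋∘∙≋∙≋
⊞⊞?∘∘⊛∙∙∘⊞

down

⊞⊞⊞⊞⊞⊞⊞⊞⊞⊞
⊞⊞⊞⊞⊞⊞⊞⊞⊞⊞
⊞⊞?≋∘∘∘∘∙⊛
⊞⊞?∙∘∘∘∙∙⊞
⊞⊞?≋∙∘∘∙∘∘
⊞⊞?⊞⊞⊚∘∘∘∘
⊞⊞?⊛∙⊛⊛∘∘∘
⊞⊞?⊛≋∘∙≋∙≋
⊞⊞?∘∘⊛∙∙∘⊞
⊞⊞??≋⊛∘∙∙⊛

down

⊞⊞⊞⊞⊞⊞⊞⊞⊞⊞
⊞⊞?≋∘∘∘∘∙⊛
⊞⊞?∙∘∘∘∙∙⊞
⊞⊞?≋∙∘∘∙∘∘
⊞⊞?⊞⊞∙∘∘∘∘
⊞⊞?⊛∙⊚⊛∘∘∘
⊞⊞?⊛≋∘∙≋∙≋
⊞⊞?∘∘⊛∙∙∘⊞
⊞⊞??≋⊛∘∙∙⊛
⊞⊞??⊛⊛∙∘≋∙

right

⊞⊞⊞⊞⊞⊞⊞⊞⊞⊞
⊞?≋∘∘∘∘∙⊛?
⊞?∙∘∘∘∙∙⊞∙
⊞?≋∙∘∘∙∘∘∘
⊞?⊞⊞∙∘∘∘∘∘
⊞?⊛∙⊛⊚∘∘∘∙
⊞?⊛≋∘∙≋∙≋∘
⊞?∘∘⊛∙∙∘⊞⊛
⊞??≋⊛∘∙∙⊛⊛
⊞??⊛⊛∙∘≋∙∙

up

⊞⊞⊞⊞⊞⊞⊞⊞⊞⊞
⊞⊞⊞⊞⊞⊞⊞⊞⊞⊞
⊞?≋∘∘∘∘∙⊛?
⊞?∙∘∘∘∙∙⊞∙
⊞?≋∙∘∘∙∘∘∘
⊞?⊞⊞∙⊚∘∘∘∘
⊞?⊛∙⊛⊛∘∘∘∙
⊞?⊛≋∘∙≋∙≋∘
⊞?∘∘⊛∙∙∘⊞⊛
⊞??≋⊛∘∙∙⊛⊛

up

⊞⊞⊞⊞⊞⊞⊞⊞⊞⊞
⊞⊞⊞⊞⊞⊞⊞⊞⊞⊞
⊞⊞⊞⊞⊞⊞⊞⊞⊞⊞
⊞?≋∘∘∘∘∙⊛?
⊞?∙∘∘∘∙∙⊞∙
⊞?≋∙∘⊚∙∘∘∘
⊞?⊞⊞∙∘∘∘∘∘
⊞?⊛∙⊛⊛∘∘∘∙
⊞?⊛≋∘∙≋∙≋∘
⊞?∘∘⊛∙∙∘⊞⊛

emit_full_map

≋∘∘∘∘∙⊛?
∙∘∘∘∙∙⊞∙
≋∙∘⊚∙∘∘∘
⊞⊞∙∘∘∘∘∘
⊛∙⊛⊛∘∘∘∙
⊛≋∘∙≋∙≋∘
∘∘⊛∙∙∘⊞⊛
?≋⊛∘∙∙⊛⊛
?⊛⊛∙∘≋∙∙

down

⊞⊞⊞⊞⊞⊞⊞⊞⊞⊞
⊞⊞⊞⊞⊞⊞⊞⊞⊞⊞
⊞?≋∘∘∘∘∙⊛?
⊞?∙∘∘∘∙∙⊞∙
⊞?≋∙∘∘∙∘∘∘
⊞?⊞⊞∙⊚∘∘∘∘
⊞?⊛∙⊛⊛∘∘∘∙
⊞?⊛≋∘∙≋∙≋∘
⊞?∘∘⊛∙∙∘⊞⊛
⊞??≋⊛∘∙∙⊛⊛

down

⊞⊞⊞⊞⊞⊞⊞⊞⊞⊞
⊞?≋∘∘∘∘∙⊛?
⊞?∙∘∘∘∙∙⊞∙
⊞?≋∙∘∘∙∘∘∘
⊞?⊞⊞∙∘∘∘∘∘
⊞?⊛∙⊛⊚∘∘∘∙
⊞?⊛≋∘∙≋∙≋∘
⊞?∘∘⊛∙∙∘⊞⊛
⊞??≋⊛∘∙∙⊛⊛
⊞??⊛⊛∙∘≋∙∙

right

⊞⊞⊞⊞⊞⊞⊞⊞⊞⊞
?≋∘∘∘∘∙⊛??
?∙∘∘∘∙∙⊞∙?
?≋∙∘∘∙∘∘∘?
?⊞⊞∙∘∘∘∘∘?
?⊛∙⊛⊛⊚∘∘∙?
?⊛≋∘∙≋∙≋∘?
?∘∘⊛∙∙∘⊞⊛?
??≋⊛∘∙∙⊛⊛?
??⊛⊛∙∘≋∙∙?

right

⊞⊞⊞⊞⊞⊞⊞⊞⊞⊞
≋∘∘∘∘∙⊛???
∙∘∘∘∙∙⊞∙??
≋∙∘∘∙∘∘∘??
⊞⊞∙∘∘∘∘∘??
⊛∙⊛⊛∘⊚∘∙??
⊛≋∘∙≋∙≋∘??
∘∘⊛∙∙∘⊞⊛??
?≋⊛∘∙∙⊛⊛??
?⊛⊛∙∘≋∙∙??

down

≋∘∘∘∘∙⊛???
∙∘∘∘∙∙⊞∙??
≋∙∘∘∙∘∘∘??
⊞⊞∙∘∘∘∘∘??
⊛∙⊛⊛∘∘∘∙??
⊛≋∘∙≋⊚≋∘??
∘∘⊛∙∙∘⊞⊛??
?≋⊛∘∙∙⊛⊛??
?⊛⊛∙∘≋∙∙??
??????????

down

∙∘∘∘∙∙⊞∙??
≋∙∘∘∙∘∘∘??
⊞⊞∙∘∘∘∘∘??
⊛∙⊛⊛∘∘∘∙??
⊛≋∘∙≋∙≋∘??
∘∘⊛∙∙⊚⊞⊛??
?≋⊛∘∙∙⊛⊛??
?⊛⊛∙∘≋∙∙??
??????????
??????????

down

≋∙∘∘∙∘∘∘??
⊞⊞∙∘∘∘∘∘??
⊛∙⊛⊛∘∘∘∙??
⊛≋∘∙≋∙≋∘??
∘∘⊛∙∙∘⊞⊛??
?≋⊛∘∙⊚⊛⊛??
?⊛⊛∙∘≋∙∙??
???⊛⊛⊛∙⊛??
??????????
??????????

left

?≋∙∘∘∙∘∘∘?
?⊞⊞∙∘∘∘∘∘?
?⊛∙⊛⊛∘∘∘∙?
?⊛≋∘∙≋∙≋∘?
?∘∘⊛∙∙∘⊞⊛?
??≋⊛∘⊚∙⊛⊛?
??⊛⊛∙∘≋∙∙?
???⊛⊛⊛⊛∙⊛?
??????????
??????????

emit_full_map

≋∘∘∘∘∙⊛?
∙∘∘∘∙∙⊞∙
≋∙∘∘∙∘∘∘
⊞⊞∙∘∘∘∘∘
⊛∙⊛⊛∘∘∘∙
⊛≋∘∙≋∙≋∘
∘∘⊛∙∙∘⊞⊛
?≋⊛∘⊚∙⊛⊛
?⊛⊛∙∘≋∙∙
??⊛⊛⊛⊛∙⊛

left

⊞?≋∙∘∘∙∘∘∘
⊞?⊞⊞∙∘∘∘∘∘
⊞?⊛∙⊛⊛∘∘∘∙
⊞?⊛≋∘∙≋∙≋∘
⊞?∘∘⊛∙∙∘⊞⊛
⊞??≋⊛⊚∙∙⊛⊛
⊞??⊛⊛∙∘≋∙∙
⊞??⊛⊛⊛⊛⊛∙⊛
⊞?????????
⊞?????????

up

⊞?∙∘∘∘∙∙⊞∙
⊞?≋∙∘∘∙∘∘∘
⊞?⊞⊞∙∘∘∘∘∘
⊞?⊛∙⊛⊛∘∘∘∙
⊞?⊛≋∘∙≋∙≋∘
⊞?∘∘⊛⊚∙∘⊞⊛
⊞??≋⊛∘∙∙⊛⊛
⊞??⊛⊛∙∘≋∙∙
⊞??⊛⊛⊛⊛⊛∙⊛
⊞?????????

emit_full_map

≋∘∘∘∘∙⊛?
∙∘∘∘∙∙⊞∙
≋∙∘∘∙∘∘∘
⊞⊞∙∘∘∘∘∘
⊛∙⊛⊛∘∘∘∙
⊛≋∘∙≋∙≋∘
∘∘⊛⊚∙∘⊞⊛
?≋⊛∘∙∙⊛⊛
?⊛⊛∙∘≋∙∙
?⊛⊛⊛⊛⊛∙⊛


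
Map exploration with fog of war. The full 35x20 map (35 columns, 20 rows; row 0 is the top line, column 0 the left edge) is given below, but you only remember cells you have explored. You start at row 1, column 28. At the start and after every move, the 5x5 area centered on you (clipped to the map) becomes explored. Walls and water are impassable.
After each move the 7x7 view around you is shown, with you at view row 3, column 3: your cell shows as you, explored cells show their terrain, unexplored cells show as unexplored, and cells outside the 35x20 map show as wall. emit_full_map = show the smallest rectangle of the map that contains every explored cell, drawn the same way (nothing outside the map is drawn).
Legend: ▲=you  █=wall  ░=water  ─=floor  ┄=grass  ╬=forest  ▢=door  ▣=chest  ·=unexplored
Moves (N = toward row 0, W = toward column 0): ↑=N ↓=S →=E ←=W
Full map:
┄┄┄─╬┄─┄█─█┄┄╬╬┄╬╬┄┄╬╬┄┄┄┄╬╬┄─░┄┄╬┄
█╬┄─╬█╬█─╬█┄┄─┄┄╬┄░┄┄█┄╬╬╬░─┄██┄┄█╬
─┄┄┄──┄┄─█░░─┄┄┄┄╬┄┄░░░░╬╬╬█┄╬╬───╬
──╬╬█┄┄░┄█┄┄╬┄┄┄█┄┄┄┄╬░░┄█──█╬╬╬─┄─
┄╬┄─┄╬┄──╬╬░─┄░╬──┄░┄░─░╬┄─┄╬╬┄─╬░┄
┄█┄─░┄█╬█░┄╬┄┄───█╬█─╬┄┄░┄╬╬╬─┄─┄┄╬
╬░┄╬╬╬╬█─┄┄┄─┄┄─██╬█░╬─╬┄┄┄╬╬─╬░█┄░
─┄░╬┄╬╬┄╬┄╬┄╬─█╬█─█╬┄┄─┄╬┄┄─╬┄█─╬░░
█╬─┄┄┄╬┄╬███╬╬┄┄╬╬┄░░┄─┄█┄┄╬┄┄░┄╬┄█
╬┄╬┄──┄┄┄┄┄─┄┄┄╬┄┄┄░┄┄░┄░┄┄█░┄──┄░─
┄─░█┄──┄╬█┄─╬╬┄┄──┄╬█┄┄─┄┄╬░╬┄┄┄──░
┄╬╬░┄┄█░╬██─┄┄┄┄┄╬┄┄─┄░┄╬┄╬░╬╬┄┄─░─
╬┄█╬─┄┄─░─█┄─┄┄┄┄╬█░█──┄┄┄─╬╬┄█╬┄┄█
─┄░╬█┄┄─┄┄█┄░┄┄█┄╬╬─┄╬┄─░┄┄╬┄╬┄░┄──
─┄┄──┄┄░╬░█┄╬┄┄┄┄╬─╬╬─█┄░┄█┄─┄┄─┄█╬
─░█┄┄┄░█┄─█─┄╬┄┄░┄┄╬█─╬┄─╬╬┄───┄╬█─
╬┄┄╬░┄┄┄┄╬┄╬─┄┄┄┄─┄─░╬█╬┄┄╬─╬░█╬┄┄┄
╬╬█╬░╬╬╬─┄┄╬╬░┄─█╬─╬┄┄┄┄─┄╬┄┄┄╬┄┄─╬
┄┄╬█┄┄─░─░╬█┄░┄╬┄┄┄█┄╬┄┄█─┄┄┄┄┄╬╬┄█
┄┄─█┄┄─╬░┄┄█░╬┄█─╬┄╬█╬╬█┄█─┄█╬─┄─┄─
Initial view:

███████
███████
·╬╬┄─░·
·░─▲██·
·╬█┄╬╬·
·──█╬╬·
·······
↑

███████
███████
███████
·╬╬▲─░·
·░─┄██·
·╬█┄╬╬·
·──█╬╬·

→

███████
███████
███████
╬╬┄▲░┄·
░─┄██┄·
╬█┄╬╬─·
──█╬╬··

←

███████
███████
███████
·╬╬▲─░┄
·░─┄██┄
·╬█┄╬╬─
·──█╬╬·

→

███████
███████
███████
╬╬┄▲░┄·
░─┄██┄·
╬█┄╬╬─·
──█╬╬··

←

███████
███████
███████
·╬╬▲─░┄
·░─┄██┄
·╬█┄╬╬─
·──█╬╬·

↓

███████
███████
·╬╬┄─░┄
·░─▲██┄
·╬█┄╬╬─
·──█╬╬·
·······


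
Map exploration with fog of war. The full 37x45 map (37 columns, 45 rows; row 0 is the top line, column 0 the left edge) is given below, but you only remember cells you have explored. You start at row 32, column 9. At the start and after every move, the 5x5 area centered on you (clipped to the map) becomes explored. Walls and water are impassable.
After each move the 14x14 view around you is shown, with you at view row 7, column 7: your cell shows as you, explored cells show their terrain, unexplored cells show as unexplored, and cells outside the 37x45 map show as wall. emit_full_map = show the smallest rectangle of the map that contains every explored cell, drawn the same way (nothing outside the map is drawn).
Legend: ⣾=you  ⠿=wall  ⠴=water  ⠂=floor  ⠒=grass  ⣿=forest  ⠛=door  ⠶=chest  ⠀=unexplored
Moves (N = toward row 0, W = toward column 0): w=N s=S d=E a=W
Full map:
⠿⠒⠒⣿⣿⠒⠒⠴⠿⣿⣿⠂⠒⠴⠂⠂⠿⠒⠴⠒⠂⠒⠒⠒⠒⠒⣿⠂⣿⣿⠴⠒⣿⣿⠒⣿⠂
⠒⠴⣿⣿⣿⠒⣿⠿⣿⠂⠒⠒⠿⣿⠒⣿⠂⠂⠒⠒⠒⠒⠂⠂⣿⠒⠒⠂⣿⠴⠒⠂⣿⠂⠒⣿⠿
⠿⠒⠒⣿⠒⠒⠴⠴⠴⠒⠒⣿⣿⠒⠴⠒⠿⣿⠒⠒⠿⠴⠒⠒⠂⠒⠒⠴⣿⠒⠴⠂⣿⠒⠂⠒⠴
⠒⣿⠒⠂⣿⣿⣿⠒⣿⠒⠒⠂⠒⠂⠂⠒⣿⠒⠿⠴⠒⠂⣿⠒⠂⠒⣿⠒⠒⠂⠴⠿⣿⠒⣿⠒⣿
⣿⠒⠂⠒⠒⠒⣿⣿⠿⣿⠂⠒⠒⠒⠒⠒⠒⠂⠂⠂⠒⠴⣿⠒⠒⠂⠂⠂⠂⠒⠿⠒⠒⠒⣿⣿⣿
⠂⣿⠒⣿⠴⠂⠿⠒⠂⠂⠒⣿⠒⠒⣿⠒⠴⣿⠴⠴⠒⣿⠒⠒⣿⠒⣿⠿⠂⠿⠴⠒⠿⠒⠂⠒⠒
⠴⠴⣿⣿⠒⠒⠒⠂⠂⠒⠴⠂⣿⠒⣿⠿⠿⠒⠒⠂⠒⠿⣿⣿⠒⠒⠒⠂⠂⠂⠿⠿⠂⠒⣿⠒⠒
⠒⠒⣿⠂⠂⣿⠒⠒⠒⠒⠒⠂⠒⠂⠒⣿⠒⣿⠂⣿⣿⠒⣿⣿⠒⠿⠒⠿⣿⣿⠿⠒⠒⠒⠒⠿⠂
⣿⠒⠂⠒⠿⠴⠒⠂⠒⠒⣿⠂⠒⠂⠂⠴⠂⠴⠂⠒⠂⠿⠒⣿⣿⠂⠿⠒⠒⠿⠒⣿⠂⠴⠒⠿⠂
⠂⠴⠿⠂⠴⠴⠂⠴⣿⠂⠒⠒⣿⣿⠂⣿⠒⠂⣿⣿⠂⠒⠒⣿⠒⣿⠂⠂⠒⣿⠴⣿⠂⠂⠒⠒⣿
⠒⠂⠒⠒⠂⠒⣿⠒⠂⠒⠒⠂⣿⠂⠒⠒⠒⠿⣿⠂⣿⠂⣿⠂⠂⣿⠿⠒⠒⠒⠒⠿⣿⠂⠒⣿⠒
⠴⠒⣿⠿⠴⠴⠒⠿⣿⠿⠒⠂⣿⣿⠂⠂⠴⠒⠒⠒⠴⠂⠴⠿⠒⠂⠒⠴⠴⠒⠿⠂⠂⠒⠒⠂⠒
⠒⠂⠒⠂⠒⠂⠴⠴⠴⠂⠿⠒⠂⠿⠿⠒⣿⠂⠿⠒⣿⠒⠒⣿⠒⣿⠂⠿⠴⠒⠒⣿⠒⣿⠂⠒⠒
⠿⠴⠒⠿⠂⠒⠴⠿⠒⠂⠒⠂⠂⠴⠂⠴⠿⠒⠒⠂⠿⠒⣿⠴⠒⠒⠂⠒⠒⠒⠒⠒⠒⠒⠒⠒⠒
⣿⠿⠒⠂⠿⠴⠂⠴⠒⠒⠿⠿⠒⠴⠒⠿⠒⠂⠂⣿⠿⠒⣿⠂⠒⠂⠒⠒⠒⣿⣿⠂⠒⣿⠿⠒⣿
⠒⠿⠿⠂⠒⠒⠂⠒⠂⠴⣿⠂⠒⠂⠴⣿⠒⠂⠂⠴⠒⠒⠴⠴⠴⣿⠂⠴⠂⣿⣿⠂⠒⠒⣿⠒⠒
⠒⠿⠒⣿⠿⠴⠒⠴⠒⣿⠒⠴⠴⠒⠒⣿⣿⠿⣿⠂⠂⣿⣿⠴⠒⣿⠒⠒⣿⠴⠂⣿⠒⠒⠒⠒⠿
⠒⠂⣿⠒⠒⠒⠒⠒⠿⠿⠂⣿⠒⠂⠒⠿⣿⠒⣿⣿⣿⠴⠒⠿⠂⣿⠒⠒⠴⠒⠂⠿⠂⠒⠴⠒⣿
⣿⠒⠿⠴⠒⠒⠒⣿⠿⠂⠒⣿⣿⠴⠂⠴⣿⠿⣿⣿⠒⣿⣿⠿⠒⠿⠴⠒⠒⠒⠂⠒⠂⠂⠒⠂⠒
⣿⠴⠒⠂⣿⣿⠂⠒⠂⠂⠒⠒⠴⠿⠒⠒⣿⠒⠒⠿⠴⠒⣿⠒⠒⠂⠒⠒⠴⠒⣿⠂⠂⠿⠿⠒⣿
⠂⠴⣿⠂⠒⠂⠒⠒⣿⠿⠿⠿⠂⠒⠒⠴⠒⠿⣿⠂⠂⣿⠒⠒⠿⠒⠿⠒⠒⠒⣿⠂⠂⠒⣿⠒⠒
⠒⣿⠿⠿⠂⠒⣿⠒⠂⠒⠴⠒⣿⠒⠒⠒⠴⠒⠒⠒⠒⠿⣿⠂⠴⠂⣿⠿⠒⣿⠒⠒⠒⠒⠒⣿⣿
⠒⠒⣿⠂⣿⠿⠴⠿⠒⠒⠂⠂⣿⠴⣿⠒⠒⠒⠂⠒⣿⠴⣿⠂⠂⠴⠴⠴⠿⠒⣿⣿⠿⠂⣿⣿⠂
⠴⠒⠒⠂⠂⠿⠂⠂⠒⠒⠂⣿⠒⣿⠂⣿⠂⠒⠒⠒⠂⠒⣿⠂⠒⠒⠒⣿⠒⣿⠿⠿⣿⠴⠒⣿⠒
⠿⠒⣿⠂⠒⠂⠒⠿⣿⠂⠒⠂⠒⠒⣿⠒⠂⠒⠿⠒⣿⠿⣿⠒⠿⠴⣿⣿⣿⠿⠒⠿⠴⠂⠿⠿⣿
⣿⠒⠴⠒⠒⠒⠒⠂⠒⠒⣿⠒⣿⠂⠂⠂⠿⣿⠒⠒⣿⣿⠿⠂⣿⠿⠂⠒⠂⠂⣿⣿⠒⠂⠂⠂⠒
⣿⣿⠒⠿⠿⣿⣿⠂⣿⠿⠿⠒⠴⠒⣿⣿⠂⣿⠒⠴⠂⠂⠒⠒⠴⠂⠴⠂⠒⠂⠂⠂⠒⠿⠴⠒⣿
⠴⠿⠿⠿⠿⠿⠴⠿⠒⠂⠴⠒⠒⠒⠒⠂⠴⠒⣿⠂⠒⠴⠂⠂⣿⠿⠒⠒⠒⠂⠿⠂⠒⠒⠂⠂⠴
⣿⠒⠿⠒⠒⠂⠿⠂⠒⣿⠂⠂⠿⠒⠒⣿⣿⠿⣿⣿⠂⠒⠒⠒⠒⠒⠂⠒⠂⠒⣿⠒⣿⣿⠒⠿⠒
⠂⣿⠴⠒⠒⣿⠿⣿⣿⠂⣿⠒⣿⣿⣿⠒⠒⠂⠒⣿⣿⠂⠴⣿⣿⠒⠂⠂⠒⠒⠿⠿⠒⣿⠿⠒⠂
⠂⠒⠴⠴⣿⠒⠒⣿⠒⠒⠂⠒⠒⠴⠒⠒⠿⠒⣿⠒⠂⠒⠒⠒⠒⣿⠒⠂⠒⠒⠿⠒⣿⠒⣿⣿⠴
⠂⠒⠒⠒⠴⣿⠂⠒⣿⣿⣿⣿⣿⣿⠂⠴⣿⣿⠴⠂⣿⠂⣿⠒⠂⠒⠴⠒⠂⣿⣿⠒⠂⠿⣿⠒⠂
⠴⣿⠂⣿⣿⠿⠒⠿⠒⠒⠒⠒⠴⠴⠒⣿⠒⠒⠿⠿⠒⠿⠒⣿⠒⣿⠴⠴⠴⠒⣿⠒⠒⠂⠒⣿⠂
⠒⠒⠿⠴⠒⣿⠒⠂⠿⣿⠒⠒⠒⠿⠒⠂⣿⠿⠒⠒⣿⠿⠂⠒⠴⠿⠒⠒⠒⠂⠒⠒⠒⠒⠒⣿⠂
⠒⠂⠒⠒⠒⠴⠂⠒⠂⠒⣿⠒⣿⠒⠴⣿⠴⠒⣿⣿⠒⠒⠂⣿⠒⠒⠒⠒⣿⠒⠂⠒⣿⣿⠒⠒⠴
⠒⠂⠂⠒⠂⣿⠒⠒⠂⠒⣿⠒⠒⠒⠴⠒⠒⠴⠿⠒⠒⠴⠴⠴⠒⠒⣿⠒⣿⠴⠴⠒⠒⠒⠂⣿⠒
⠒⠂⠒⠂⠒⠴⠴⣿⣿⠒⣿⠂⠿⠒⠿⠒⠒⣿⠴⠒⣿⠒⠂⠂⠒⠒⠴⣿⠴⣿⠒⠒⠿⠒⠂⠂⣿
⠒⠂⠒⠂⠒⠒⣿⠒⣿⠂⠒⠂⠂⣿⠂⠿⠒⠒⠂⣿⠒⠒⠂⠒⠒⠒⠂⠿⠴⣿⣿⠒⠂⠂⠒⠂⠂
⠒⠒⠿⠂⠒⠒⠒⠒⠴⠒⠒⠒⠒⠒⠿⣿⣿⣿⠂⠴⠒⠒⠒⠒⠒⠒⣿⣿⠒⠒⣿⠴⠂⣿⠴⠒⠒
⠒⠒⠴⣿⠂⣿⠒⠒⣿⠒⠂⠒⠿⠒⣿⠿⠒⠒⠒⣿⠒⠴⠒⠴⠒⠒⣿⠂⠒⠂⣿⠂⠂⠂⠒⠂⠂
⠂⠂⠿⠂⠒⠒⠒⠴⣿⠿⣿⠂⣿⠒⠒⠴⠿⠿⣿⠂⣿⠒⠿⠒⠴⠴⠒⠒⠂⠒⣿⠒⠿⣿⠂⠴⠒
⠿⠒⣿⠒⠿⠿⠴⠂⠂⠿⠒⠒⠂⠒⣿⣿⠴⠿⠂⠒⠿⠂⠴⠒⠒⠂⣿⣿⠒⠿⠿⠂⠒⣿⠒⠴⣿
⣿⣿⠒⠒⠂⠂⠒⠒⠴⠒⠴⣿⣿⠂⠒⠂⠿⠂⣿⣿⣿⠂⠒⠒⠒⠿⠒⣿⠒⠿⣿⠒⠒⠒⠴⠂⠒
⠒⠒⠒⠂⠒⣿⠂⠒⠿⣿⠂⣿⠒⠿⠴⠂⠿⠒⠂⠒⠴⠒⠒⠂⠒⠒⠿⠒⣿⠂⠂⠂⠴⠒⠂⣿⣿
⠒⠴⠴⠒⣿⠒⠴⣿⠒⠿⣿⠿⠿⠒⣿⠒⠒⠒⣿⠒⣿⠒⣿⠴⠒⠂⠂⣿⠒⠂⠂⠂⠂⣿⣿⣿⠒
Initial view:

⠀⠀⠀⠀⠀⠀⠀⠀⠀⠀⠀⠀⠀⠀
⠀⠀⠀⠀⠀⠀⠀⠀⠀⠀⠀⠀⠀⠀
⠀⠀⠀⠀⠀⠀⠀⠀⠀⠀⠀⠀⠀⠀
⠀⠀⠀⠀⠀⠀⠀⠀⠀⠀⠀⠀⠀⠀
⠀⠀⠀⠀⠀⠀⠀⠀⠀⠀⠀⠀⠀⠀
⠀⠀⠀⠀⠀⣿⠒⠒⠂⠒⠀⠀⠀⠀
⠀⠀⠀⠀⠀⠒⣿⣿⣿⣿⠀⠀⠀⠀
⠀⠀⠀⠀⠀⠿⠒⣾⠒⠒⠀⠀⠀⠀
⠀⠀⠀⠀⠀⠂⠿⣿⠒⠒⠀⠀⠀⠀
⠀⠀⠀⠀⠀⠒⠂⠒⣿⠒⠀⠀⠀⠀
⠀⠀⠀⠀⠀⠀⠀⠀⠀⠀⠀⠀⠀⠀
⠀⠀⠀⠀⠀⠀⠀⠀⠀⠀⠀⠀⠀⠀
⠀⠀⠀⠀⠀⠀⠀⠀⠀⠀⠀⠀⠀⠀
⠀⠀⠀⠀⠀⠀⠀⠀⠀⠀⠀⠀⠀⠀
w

⠀⠀⠀⠀⠀⠀⠀⠀⠀⠀⠀⠀⠀⠀
⠀⠀⠀⠀⠀⠀⠀⠀⠀⠀⠀⠀⠀⠀
⠀⠀⠀⠀⠀⠀⠀⠀⠀⠀⠀⠀⠀⠀
⠀⠀⠀⠀⠀⠀⠀⠀⠀⠀⠀⠀⠀⠀
⠀⠀⠀⠀⠀⠀⠀⠀⠀⠀⠀⠀⠀⠀
⠀⠀⠀⠀⠀⣿⣿⠂⣿⠒⠀⠀⠀⠀
⠀⠀⠀⠀⠀⣿⠒⠒⠂⠒⠀⠀⠀⠀
⠀⠀⠀⠀⠀⠒⣿⣾⣿⣿⠀⠀⠀⠀
⠀⠀⠀⠀⠀⠿⠒⠒⠒⠒⠀⠀⠀⠀
⠀⠀⠀⠀⠀⠂⠿⣿⠒⠒⠀⠀⠀⠀
⠀⠀⠀⠀⠀⠒⠂⠒⣿⠒⠀⠀⠀⠀
⠀⠀⠀⠀⠀⠀⠀⠀⠀⠀⠀⠀⠀⠀
⠀⠀⠀⠀⠀⠀⠀⠀⠀⠀⠀⠀⠀⠀
⠀⠀⠀⠀⠀⠀⠀⠀⠀⠀⠀⠀⠀⠀

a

⠀⠀⠀⠀⠀⠀⠀⠀⠀⠀⠀⠀⠀⠀
⠀⠀⠀⠀⠀⠀⠀⠀⠀⠀⠀⠀⠀⠀
⠀⠀⠀⠀⠀⠀⠀⠀⠀⠀⠀⠀⠀⠀
⠀⠀⠀⠀⠀⠀⠀⠀⠀⠀⠀⠀⠀⠀
⠀⠀⠀⠀⠀⠀⠀⠀⠀⠀⠀⠀⠀⠀
⠀⠀⠀⠀⠀⠿⣿⣿⠂⣿⠒⠀⠀⠀
⠀⠀⠀⠀⠀⠒⣿⠒⠒⠂⠒⠀⠀⠀
⠀⠀⠀⠀⠀⠂⠒⣾⣿⣿⣿⠀⠀⠀
⠀⠀⠀⠀⠀⠒⠿⠒⠒⠒⠒⠀⠀⠀
⠀⠀⠀⠀⠀⠒⠂⠿⣿⠒⠒⠀⠀⠀
⠀⠀⠀⠀⠀⠀⠒⠂⠒⣿⠒⠀⠀⠀
⠀⠀⠀⠀⠀⠀⠀⠀⠀⠀⠀⠀⠀⠀
⠀⠀⠀⠀⠀⠀⠀⠀⠀⠀⠀⠀⠀⠀
⠀⠀⠀⠀⠀⠀⠀⠀⠀⠀⠀⠀⠀⠀

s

⠀⠀⠀⠀⠀⠀⠀⠀⠀⠀⠀⠀⠀⠀
⠀⠀⠀⠀⠀⠀⠀⠀⠀⠀⠀⠀⠀⠀
⠀⠀⠀⠀⠀⠀⠀⠀⠀⠀⠀⠀⠀⠀
⠀⠀⠀⠀⠀⠀⠀⠀⠀⠀⠀⠀⠀⠀
⠀⠀⠀⠀⠀⠿⣿⣿⠂⣿⠒⠀⠀⠀
⠀⠀⠀⠀⠀⠒⣿⠒⠒⠂⠒⠀⠀⠀
⠀⠀⠀⠀⠀⠂⠒⣿⣿⣿⣿⠀⠀⠀
⠀⠀⠀⠀⠀⠒⠿⣾⠒⠒⠒⠀⠀⠀
⠀⠀⠀⠀⠀⠒⠂⠿⣿⠒⠒⠀⠀⠀
⠀⠀⠀⠀⠀⠂⠒⠂⠒⣿⠒⠀⠀⠀
⠀⠀⠀⠀⠀⠀⠀⠀⠀⠀⠀⠀⠀⠀
⠀⠀⠀⠀⠀⠀⠀⠀⠀⠀⠀⠀⠀⠀
⠀⠀⠀⠀⠀⠀⠀⠀⠀⠀⠀⠀⠀⠀
⠀⠀⠀⠀⠀⠀⠀⠀⠀⠀⠀⠀⠀⠀

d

⠀⠀⠀⠀⠀⠀⠀⠀⠀⠀⠀⠀⠀⠀
⠀⠀⠀⠀⠀⠀⠀⠀⠀⠀⠀⠀⠀⠀
⠀⠀⠀⠀⠀⠀⠀⠀⠀⠀⠀⠀⠀⠀
⠀⠀⠀⠀⠀⠀⠀⠀⠀⠀⠀⠀⠀⠀
⠀⠀⠀⠀⠿⣿⣿⠂⣿⠒⠀⠀⠀⠀
⠀⠀⠀⠀⠒⣿⠒⠒⠂⠒⠀⠀⠀⠀
⠀⠀⠀⠀⠂⠒⣿⣿⣿⣿⠀⠀⠀⠀
⠀⠀⠀⠀⠒⠿⠒⣾⠒⠒⠀⠀⠀⠀
⠀⠀⠀⠀⠒⠂⠿⣿⠒⠒⠀⠀⠀⠀
⠀⠀⠀⠀⠂⠒⠂⠒⣿⠒⠀⠀⠀⠀
⠀⠀⠀⠀⠀⠀⠀⠀⠀⠀⠀⠀⠀⠀
⠀⠀⠀⠀⠀⠀⠀⠀⠀⠀⠀⠀⠀⠀
⠀⠀⠀⠀⠀⠀⠀⠀⠀⠀⠀⠀⠀⠀
⠀⠀⠀⠀⠀⠀⠀⠀⠀⠀⠀⠀⠀⠀

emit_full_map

⠿⣿⣿⠂⣿⠒
⠒⣿⠒⠒⠂⠒
⠂⠒⣿⣿⣿⣿
⠒⠿⠒⣾⠒⠒
⠒⠂⠿⣿⠒⠒
⠂⠒⠂⠒⣿⠒

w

⠀⠀⠀⠀⠀⠀⠀⠀⠀⠀⠀⠀⠀⠀
⠀⠀⠀⠀⠀⠀⠀⠀⠀⠀⠀⠀⠀⠀
⠀⠀⠀⠀⠀⠀⠀⠀⠀⠀⠀⠀⠀⠀
⠀⠀⠀⠀⠀⠀⠀⠀⠀⠀⠀⠀⠀⠀
⠀⠀⠀⠀⠀⠀⠀⠀⠀⠀⠀⠀⠀⠀
⠀⠀⠀⠀⠿⣿⣿⠂⣿⠒⠀⠀⠀⠀
⠀⠀⠀⠀⠒⣿⠒⠒⠂⠒⠀⠀⠀⠀
⠀⠀⠀⠀⠂⠒⣿⣾⣿⣿⠀⠀⠀⠀
⠀⠀⠀⠀⠒⠿⠒⠒⠒⠒⠀⠀⠀⠀
⠀⠀⠀⠀⠒⠂⠿⣿⠒⠒⠀⠀⠀⠀
⠀⠀⠀⠀⠂⠒⠂⠒⣿⠒⠀⠀⠀⠀
⠀⠀⠀⠀⠀⠀⠀⠀⠀⠀⠀⠀⠀⠀
⠀⠀⠀⠀⠀⠀⠀⠀⠀⠀⠀⠀⠀⠀
⠀⠀⠀⠀⠀⠀⠀⠀⠀⠀⠀⠀⠀⠀

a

⠀⠀⠀⠀⠀⠀⠀⠀⠀⠀⠀⠀⠀⠀
⠀⠀⠀⠀⠀⠀⠀⠀⠀⠀⠀⠀⠀⠀
⠀⠀⠀⠀⠀⠀⠀⠀⠀⠀⠀⠀⠀⠀
⠀⠀⠀⠀⠀⠀⠀⠀⠀⠀⠀⠀⠀⠀
⠀⠀⠀⠀⠀⠀⠀⠀⠀⠀⠀⠀⠀⠀
⠀⠀⠀⠀⠀⠿⣿⣿⠂⣿⠒⠀⠀⠀
⠀⠀⠀⠀⠀⠒⣿⠒⠒⠂⠒⠀⠀⠀
⠀⠀⠀⠀⠀⠂⠒⣾⣿⣿⣿⠀⠀⠀
⠀⠀⠀⠀⠀⠒⠿⠒⠒⠒⠒⠀⠀⠀
⠀⠀⠀⠀⠀⠒⠂⠿⣿⠒⠒⠀⠀⠀
⠀⠀⠀⠀⠀⠂⠒⠂⠒⣿⠒⠀⠀⠀
⠀⠀⠀⠀⠀⠀⠀⠀⠀⠀⠀⠀⠀⠀
⠀⠀⠀⠀⠀⠀⠀⠀⠀⠀⠀⠀⠀⠀
⠀⠀⠀⠀⠀⠀⠀⠀⠀⠀⠀⠀⠀⠀

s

⠀⠀⠀⠀⠀⠀⠀⠀⠀⠀⠀⠀⠀⠀
⠀⠀⠀⠀⠀⠀⠀⠀⠀⠀⠀⠀⠀⠀
⠀⠀⠀⠀⠀⠀⠀⠀⠀⠀⠀⠀⠀⠀
⠀⠀⠀⠀⠀⠀⠀⠀⠀⠀⠀⠀⠀⠀
⠀⠀⠀⠀⠀⠿⣿⣿⠂⣿⠒⠀⠀⠀
⠀⠀⠀⠀⠀⠒⣿⠒⠒⠂⠒⠀⠀⠀
⠀⠀⠀⠀⠀⠂⠒⣿⣿⣿⣿⠀⠀⠀
⠀⠀⠀⠀⠀⠒⠿⣾⠒⠒⠒⠀⠀⠀
⠀⠀⠀⠀⠀⠒⠂⠿⣿⠒⠒⠀⠀⠀
⠀⠀⠀⠀⠀⠂⠒⠂⠒⣿⠒⠀⠀⠀
⠀⠀⠀⠀⠀⠀⠀⠀⠀⠀⠀⠀⠀⠀
⠀⠀⠀⠀⠀⠀⠀⠀⠀⠀⠀⠀⠀⠀
⠀⠀⠀⠀⠀⠀⠀⠀⠀⠀⠀⠀⠀⠀
⠀⠀⠀⠀⠀⠀⠀⠀⠀⠀⠀⠀⠀⠀

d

⠀⠀⠀⠀⠀⠀⠀⠀⠀⠀⠀⠀⠀⠀
⠀⠀⠀⠀⠀⠀⠀⠀⠀⠀⠀⠀⠀⠀
⠀⠀⠀⠀⠀⠀⠀⠀⠀⠀⠀⠀⠀⠀
⠀⠀⠀⠀⠀⠀⠀⠀⠀⠀⠀⠀⠀⠀
⠀⠀⠀⠀⠿⣿⣿⠂⣿⠒⠀⠀⠀⠀
⠀⠀⠀⠀⠒⣿⠒⠒⠂⠒⠀⠀⠀⠀
⠀⠀⠀⠀⠂⠒⣿⣿⣿⣿⠀⠀⠀⠀
⠀⠀⠀⠀⠒⠿⠒⣾⠒⠒⠀⠀⠀⠀
⠀⠀⠀⠀⠒⠂⠿⣿⠒⠒⠀⠀⠀⠀
⠀⠀⠀⠀⠂⠒⠂⠒⣿⠒⠀⠀⠀⠀
⠀⠀⠀⠀⠀⠀⠀⠀⠀⠀⠀⠀⠀⠀
⠀⠀⠀⠀⠀⠀⠀⠀⠀⠀⠀⠀⠀⠀
⠀⠀⠀⠀⠀⠀⠀⠀⠀⠀⠀⠀⠀⠀
⠀⠀⠀⠀⠀⠀⠀⠀⠀⠀⠀⠀⠀⠀


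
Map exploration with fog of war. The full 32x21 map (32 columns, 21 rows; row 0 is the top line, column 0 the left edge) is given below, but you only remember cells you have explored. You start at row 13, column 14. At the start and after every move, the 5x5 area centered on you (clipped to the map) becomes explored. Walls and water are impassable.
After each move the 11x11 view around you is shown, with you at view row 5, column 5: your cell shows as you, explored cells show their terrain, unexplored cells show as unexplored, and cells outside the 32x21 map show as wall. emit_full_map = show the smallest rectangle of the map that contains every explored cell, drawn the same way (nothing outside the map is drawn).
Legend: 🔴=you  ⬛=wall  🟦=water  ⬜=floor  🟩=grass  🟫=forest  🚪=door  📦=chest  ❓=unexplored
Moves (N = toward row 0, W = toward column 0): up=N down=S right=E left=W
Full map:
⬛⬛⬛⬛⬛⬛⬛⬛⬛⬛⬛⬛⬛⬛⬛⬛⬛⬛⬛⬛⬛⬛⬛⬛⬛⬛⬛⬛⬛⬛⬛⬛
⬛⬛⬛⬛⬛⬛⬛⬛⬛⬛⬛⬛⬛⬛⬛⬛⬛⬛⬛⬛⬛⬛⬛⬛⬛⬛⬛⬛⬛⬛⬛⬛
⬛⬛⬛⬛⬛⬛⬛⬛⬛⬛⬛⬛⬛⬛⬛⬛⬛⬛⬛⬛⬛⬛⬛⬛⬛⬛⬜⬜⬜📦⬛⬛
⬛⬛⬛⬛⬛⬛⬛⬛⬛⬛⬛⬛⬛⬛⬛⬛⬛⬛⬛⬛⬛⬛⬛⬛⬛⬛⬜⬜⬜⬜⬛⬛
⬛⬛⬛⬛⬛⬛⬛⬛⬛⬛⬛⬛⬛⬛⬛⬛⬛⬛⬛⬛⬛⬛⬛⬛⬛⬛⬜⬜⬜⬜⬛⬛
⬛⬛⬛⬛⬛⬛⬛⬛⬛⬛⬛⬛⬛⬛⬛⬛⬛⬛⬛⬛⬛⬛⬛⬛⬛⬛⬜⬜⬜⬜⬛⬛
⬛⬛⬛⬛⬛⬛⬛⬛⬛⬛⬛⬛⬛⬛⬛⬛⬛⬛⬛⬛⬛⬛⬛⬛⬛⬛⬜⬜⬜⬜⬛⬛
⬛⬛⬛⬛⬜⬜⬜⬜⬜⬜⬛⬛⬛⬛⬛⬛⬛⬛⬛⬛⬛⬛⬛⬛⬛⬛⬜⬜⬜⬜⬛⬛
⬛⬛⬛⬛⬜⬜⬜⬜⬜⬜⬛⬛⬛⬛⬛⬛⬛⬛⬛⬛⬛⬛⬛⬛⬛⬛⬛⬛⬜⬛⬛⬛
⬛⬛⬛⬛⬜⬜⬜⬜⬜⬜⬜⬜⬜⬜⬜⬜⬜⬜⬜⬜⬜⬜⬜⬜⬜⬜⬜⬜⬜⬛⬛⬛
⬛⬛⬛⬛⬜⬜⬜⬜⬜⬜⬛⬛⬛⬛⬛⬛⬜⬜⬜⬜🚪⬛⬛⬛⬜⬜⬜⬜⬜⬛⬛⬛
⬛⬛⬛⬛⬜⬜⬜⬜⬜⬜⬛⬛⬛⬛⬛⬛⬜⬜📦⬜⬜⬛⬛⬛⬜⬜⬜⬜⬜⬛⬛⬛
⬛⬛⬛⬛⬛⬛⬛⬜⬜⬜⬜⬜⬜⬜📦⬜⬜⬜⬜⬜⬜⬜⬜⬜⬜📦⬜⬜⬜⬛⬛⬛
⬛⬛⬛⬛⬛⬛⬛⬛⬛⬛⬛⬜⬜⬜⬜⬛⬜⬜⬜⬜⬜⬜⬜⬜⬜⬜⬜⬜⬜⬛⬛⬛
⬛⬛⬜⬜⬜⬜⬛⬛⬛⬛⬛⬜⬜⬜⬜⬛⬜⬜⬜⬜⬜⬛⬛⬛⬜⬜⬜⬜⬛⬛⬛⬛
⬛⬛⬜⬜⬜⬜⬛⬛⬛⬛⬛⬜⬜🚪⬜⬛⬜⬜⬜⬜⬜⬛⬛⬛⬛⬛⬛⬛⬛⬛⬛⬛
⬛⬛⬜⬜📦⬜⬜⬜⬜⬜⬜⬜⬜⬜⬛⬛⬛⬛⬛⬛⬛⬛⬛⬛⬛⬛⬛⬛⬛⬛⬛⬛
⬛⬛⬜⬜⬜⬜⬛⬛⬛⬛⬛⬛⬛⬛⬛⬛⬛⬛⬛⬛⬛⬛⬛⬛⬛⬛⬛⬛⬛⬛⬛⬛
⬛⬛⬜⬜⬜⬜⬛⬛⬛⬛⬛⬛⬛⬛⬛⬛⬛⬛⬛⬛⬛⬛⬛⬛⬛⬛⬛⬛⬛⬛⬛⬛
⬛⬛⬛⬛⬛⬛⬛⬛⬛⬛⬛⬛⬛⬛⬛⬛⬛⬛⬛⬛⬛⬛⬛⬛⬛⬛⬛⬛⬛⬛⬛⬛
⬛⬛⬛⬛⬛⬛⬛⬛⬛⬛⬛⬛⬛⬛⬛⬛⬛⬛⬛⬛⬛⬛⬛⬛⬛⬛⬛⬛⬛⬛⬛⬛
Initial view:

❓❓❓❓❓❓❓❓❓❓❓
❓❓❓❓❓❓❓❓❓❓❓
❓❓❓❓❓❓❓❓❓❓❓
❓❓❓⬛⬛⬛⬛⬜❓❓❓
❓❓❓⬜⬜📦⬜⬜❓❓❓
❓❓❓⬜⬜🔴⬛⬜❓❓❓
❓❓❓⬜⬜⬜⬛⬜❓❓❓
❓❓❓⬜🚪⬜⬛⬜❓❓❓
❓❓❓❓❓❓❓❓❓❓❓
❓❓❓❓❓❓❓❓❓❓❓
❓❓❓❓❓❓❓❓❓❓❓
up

❓❓❓❓❓❓❓❓❓❓❓
❓❓❓❓❓❓❓❓❓❓❓
❓❓❓❓❓❓❓❓❓❓❓
❓❓❓⬛⬛⬛⬛⬜❓❓❓
❓❓❓⬛⬛⬛⬛⬜❓❓❓
❓❓❓⬜⬜🔴⬜⬜❓❓❓
❓❓❓⬜⬜⬜⬛⬜❓❓❓
❓❓❓⬜⬜⬜⬛⬜❓❓❓
❓❓❓⬜🚪⬜⬛⬜❓❓❓
❓❓❓❓❓❓❓❓❓❓❓
❓❓❓❓❓❓❓❓❓❓❓

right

❓❓❓❓❓❓❓❓❓❓❓
❓❓❓❓❓❓❓❓❓❓❓
❓❓❓❓❓❓❓❓❓❓❓
❓❓⬛⬛⬛⬛⬜⬜❓❓❓
❓❓⬛⬛⬛⬛⬜⬜❓❓❓
❓❓⬜⬜📦🔴⬜⬜❓❓❓
❓❓⬜⬜⬜⬛⬜⬜❓❓❓
❓❓⬜⬜⬜⬛⬜⬜❓❓❓
❓❓⬜🚪⬜⬛⬜❓❓❓❓
❓❓❓❓❓❓❓❓❓❓❓
❓❓❓❓❓❓❓❓❓❓❓

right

❓❓❓❓❓❓❓❓❓❓❓
❓❓❓❓❓❓❓❓❓❓❓
❓❓❓❓❓❓❓❓❓❓❓
❓⬛⬛⬛⬛⬜⬜⬜❓❓❓
❓⬛⬛⬛⬛⬜⬜📦❓❓❓
❓⬜⬜📦⬜🔴⬜⬜❓❓❓
❓⬜⬜⬜⬛⬜⬜⬜❓❓❓
❓⬜⬜⬜⬛⬜⬜⬜❓❓❓
❓⬜🚪⬜⬛⬜❓❓❓❓❓
❓❓❓❓❓❓❓❓❓❓❓
❓❓❓❓❓❓❓❓❓❓❓

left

❓❓❓❓❓❓❓❓❓❓❓
❓❓❓❓❓❓❓❓❓❓❓
❓❓❓❓❓❓❓❓❓❓❓
❓❓⬛⬛⬛⬛⬜⬜⬜❓❓
❓❓⬛⬛⬛⬛⬜⬜📦❓❓
❓❓⬜⬜📦🔴⬜⬜⬜❓❓
❓❓⬜⬜⬜⬛⬜⬜⬜❓❓
❓❓⬜⬜⬜⬛⬜⬜⬜❓❓
❓❓⬜🚪⬜⬛⬜❓❓❓❓
❓❓❓❓❓❓❓❓❓❓❓
❓❓❓❓❓❓❓❓❓❓❓

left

❓❓❓❓❓❓❓❓❓❓❓
❓❓❓❓❓❓❓❓❓❓❓
❓❓❓❓❓❓❓❓❓❓❓
❓❓❓⬛⬛⬛⬛⬜⬜⬜❓
❓❓❓⬛⬛⬛⬛⬜⬜📦❓
❓❓❓⬜⬜🔴⬜⬜⬜⬜❓
❓❓❓⬜⬜⬜⬛⬜⬜⬜❓
❓❓❓⬜⬜⬜⬛⬜⬜⬜❓
❓❓❓⬜🚪⬜⬛⬜❓❓❓
❓❓❓❓❓❓❓❓❓❓❓
❓❓❓❓❓❓❓❓❓❓❓

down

❓❓❓❓❓❓❓❓❓❓❓
❓❓❓❓❓❓❓❓❓❓❓
❓❓❓⬛⬛⬛⬛⬜⬜⬜❓
❓❓❓⬛⬛⬛⬛⬜⬜📦❓
❓❓❓⬜⬜📦⬜⬜⬜⬜❓
❓❓❓⬜⬜🔴⬛⬜⬜⬜❓
❓❓❓⬜⬜⬜⬛⬜⬜⬜❓
❓❓❓⬜🚪⬜⬛⬜❓❓❓
❓❓❓❓❓❓❓❓❓❓❓
❓❓❓❓❓❓❓❓❓❓❓
❓❓❓❓❓❓❓❓❓❓❓

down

❓❓❓❓❓❓❓❓❓❓❓
❓❓❓⬛⬛⬛⬛⬜⬜⬜❓
❓❓❓⬛⬛⬛⬛⬜⬜📦❓
❓❓❓⬜⬜📦⬜⬜⬜⬜❓
❓❓❓⬜⬜⬜⬛⬜⬜⬜❓
❓❓❓⬜⬜🔴⬛⬜⬜⬜❓
❓❓❓⬜🚪⬜⬛⬜❓❓❓
❓❓❓⬜⬜⬛⬛⬛❓❓❓
❓❓❓❓❓❓❓❓❓❓❓
❓❓❓❓❓❓❓❓❓❓❓
❓❓❓❓❓❓❓❓❓❓❓

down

❓❓❓⬛⬛⬛⬛⬜⬜⬜❓
❓❓❓⬛⬛⬛⬛⬜⬜📦❓
❓❓❓⬜⬜📦⬜⬜⬜⬜❓
❓❓❓⬜⬜⬜⬛⬜⬜⬜❓
❓❓❓⬜⬜⬜⬛⬜⬜⬜❓
❓❓❓⬜🚪🔴⬛⬜❓❓❓
❓❓❓⬜⬜⬛⬛⬛❓❓❓
❓❓❓⬛⬛⬛⬛⬛❓❓❓
❓❓❓❓❓❓❓❓❓❓❓
❓❓❓❓❓❓❓❓❓❓❓
❓❓❓❓❓❓❓❓❓❓❓

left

❓❓❓❓⬛⬛⬛⬛⬜⬜⬜
❓❓❓❓⬛⬛⬛⬛⬜⬜📦
❓❓❓❓⬜⬜📦⬜⬜⬜⬜
❓❓❓⬜⬜⬜⬜⬛⬜⬜⬜
❓❓❓⬜⬜⬜⬜⬛⬜⬜⬜
❓❓❓⬜⬜🔴⬜⬛⬜❓❓
❓❓❓⬜⬜⬜⬛⬛⬛❓❓
❓❓❓⬛⬛⬛⬛⬛⬛❓❓
❓❓❓❓❓❓❓❓❓❓❓
❓❓❓❓❓❓❓❓❓❓❓
❓❓❓❓❓❓❓❓❓❓❓

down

❓❓❓❓⬛⬛⬛⬛⬜⬜📦
❓❓❓❓⬜⬜📦⬜⬜⬜⬜
❓❓❓⬜⬜⬜⬜⬛⬜⬜⬜
❓❓❓⬜⬜⬜⬜⬛⬜⬜⬜
❓❓❓⬜⬜🚪⬜⬛⬜❓❓
❓❓❓⬜⬜🔴⬛⬛⬛❓❓
❓❓❓⬛⬛⬛⬛⬛⬛❓❓
❓❓❓⬛⬛⬛⬛⬛❓❓❓
❓❓❓❓❓❓❓❓❓❓❓
❓❓❓❓❓❓❓❓❓❓❓
⬛⬛⬛⬛⬛⬛⬛⬛⬛⬛⬛

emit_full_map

❓⬛⬛⬛⬛⬜⬜⬜
❓⬛⬛⬛⬛⬜⬜📦
❓⬜⬜📦⬜⬜⬜⬜
⬜⬜⬜⬜⬛⬜⬜⬜
⬜⬜⬜⬜⬛⬜⬜⬜
⬜⬜🚪⬜⬛⬜❓❓
⬜⬜🔴⬛⬛⬛❓❓
⬛⬛⬛⬛⬛⬛❓❓
⬛⬛⬛⬛⬛❓❓❓

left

❓❓❓❓❓⬛⬛⬛⬛⬜⬜
❓❓❓❓❓⬜⬜📦⬜⬜⬜
❓❓❓❓⬜⬜⬜⬜⬛⬜⬜
❓❓❓⬛⬜⬜⬜⬜⬛⬜⬜
❓❓❓⬛⬜⬜🚪⬜⬛⬜❓
❓❓❓⬜⬜🔴⬜⬛⬛⬛❓
❓❓❓⬛⬛⬛⬛⬛⬛⬛❓
❓❓❓⬛⬛⬛⬛⬛⬛❓❓
❓❓❓❓❓❓❓❓❓❓❓
❓❓❓❓❓❓❓❓❓❓❓
⬛⬛⬛⬛⬛⬛⬛⬛⬛⬛⬛

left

❓❓❓❓❓❓⬛⬛⬛⬛⬜
❓❓❓❓❓❓⬜⬜📦⬜⬜
❓❓❓❓❓⬜⬜⬜⬜⬛⬜
❓❓❓⬛⬛⬜⬜⬜⬜⬛⬜
❓❓❓⬛⬛⬜⬜🚪⬜⬛⬜
❓❓❓⬜⬜🔴⬜⬜⬛⬛⬛
❓❓❓⬛⬛⬛⬛⬛⬛⬛⬛
❓❓❓⬛⬛⬛⬛⬛⬛⬛❓
❓❓❓❓❓❓❓❓❓❓❓
❓❓❓❓❓❓❓❓❓❓❓
⬛⬛⬛⬛⬛⬛⬛⬛⬛⬛⬛

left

❓❓❓❓❓❓❓⬛⬛⬛⬛
❓❓❓❓❓❓❓⬜⬜📦⬜
❓❓❓❓❓❓⬜⬜⬜⬜⬛
❓❓❓⬛⬛⬛⬜⬜⬜⬜⬛
❓❓❓⬛⬛⬛⬜⬜🚪⬜⬛
❓❓❓⬜⬜🔴⬜⬜⬜⬛⬛
❓❓❓⬛⬛⬛⬛⬛⬛⬛⬛
❓❓❓⬛⬛⬛⬛⬛⬛⬛⬛
❓❓❓❓❓❓❓❓❓❓❓
❓❓❓❓❓❓❓❓❓❓❓
⬛⬛⬛⬛⬛⬛⬛⬛⬛⬛⬛

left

❓❓❓❓❓❓❓❓⬛⬛⬛
❓❓❓❓❓❓❓❓⬜⬜📦
❓❓❓❓❓❓❓⬜⬜⬜⬜
❓❓❓⬛⬛⬛⬛⬜⬜⬜⬜
❓❓❓⬛⬛⬛⬛⬜⬜🚪⬜
❓❓❓⬜⬜🔴⬜⬜⬜⬜⬛
❓❓❓⬛⬛⬛⬛⬛⬛⬛⬛
❓❓❓⬛⬛⬛⬛⬛⬛⬛⬛
❓❓❓❓❓❓❓❓❓❓❓
❓❓❓❓❓❓❓❓❓❓❓
⬛⬛⬛⬛⬛⬛⬛⬛⬛⬛⬛

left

❓❓❓❓❓❓❓❓❓⬛⬛
❓❓❓❓❓❓❓❓❓⬜⬜
❓❓❓❓❓❓❓❓⬜⬜⬜
❓❓❓⬛⬛⬛⬛⬛⬜⬜⬜
❓❓❓⬛⬛⬛⬛⬛⬜⬜🚪
❓❓❓⬜⬜🔴⬜⬜⬜⬜⬜
❓❓❓⬛⬛⬛⬛⬛⬛⬛⬛
❓❓❓⬛⬛⬛⬛⬛⬛⬛⬛
❓❓❓❓❓❓❓❓❓❓❓
❓❓❓❓❓❓❓❓❓❓❓
⬛⬛⬛⬛⬛⬛⬛⬛⬛⬛⬛

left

❓❓❓❓❓❓❓❓❓❓⬛
❓❓❓❓❓❓❓❓❓❓⬜
❓❓❓❓❓❓❓❓❓⬜⬜
❓❓❓⬜⬛⬛⬛⬛⬛⬜⬜
❓❓❓⬜⬛⬛⬛⬛⬛⬜⬜
❓❓❓⬜⬜🔴⬜⬜⬜⬜⬜
❓❓❓⬜⬛⬛⬛⬛⬛⬛⬛
❓❓❓⬜⬛⬛⬛⬛⬛⬛⬛
❓❓❓❓❓❓❓❓❓❓❓
❓❓❓❓❓❓❓❓❓❓❓
⬛⬛⬛⬛⬛⬛⬛⬛⬛⬛⬛

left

❓❓❓❓❓❓❓❓❓❓❓
❓❓❓❓❓❓❓❓❓❓❓
❓❓❓❓❓❓❓❓❓❓⬜
❓❓❓⬜⬜⬛⬛⬛⬛⬛⬜
❓❓❓⬜⬜⬛⬛⬛⬛⬛⬜
❓❓❓📦⬜🔴⬜⬜⬜⬜⬜
❓❓❓⬜⬜⬛⬛⬛⬛⬛⬛
❓❓❓⬜⬜⬛⬛⬛⬛⬛⬛
❓❓❓❓❓❓❓❓❓❓❓
❓❓❓❓❓❓❓❓❓❓❓
⬛⬛⬛⬛⬛⬛⬛⬛⬛⬛⬛

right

❓❓❓❓❓❓❓❓❓❓⬛
❓❓❓❓❓❓❓❓❓❓⬜
❓❓❓❓❓❓❓❓❓⬜⬜
❓❓⬜⬜⬛⬛⬛⬛⬛⬜⬜
❓❓⬜⬜⬛⬛⬛⬛⬛⬜⬜
❓❓📦⬜⬜🔴⬜⬜⬜⬜⬜
❓❓⬜⬜⬛⬛⬛⬛⬛⬛⬛
❓❓⬜⬜⬛⬛⬛⬛⬛⬛⬛
❓❓❓❓❓❓❓❓❓❓❓
❓❓❓❓❓❓❓❓❓❓❓
⬛⬛⬛⬛⬛⬛⬛⬛⬛⬛⬛

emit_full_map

❓❓❓❓❓❓❓❓⬛⬛⬛⬛⬜⬜⬜
❓❓❓❓❓❓❓❓⬛⬛⬛⬛⬜⬜📦
❓❓❓❓❓❓❓❓⬜⬜📦⬜⬜⬜⬜
❓❓❓❓❓❓❓⬜⬜⬜⬜⬛⬜⬜⬜
⬜⬜⬛⬛⬛⬛⬛⬜⬜⬜⬜⬛⬜⬜⬜
⬜⬜⬛⬛⬛⬛⬛⬜⬜🚪⬜⬛⬜❓❓
📦⬜⬜🔴⬜⬜⬜⬜⬜⬜⬛⬛⬛❓❓
⬜⬜⬛⬛⬛⬛⬛⬛⬛⬛⬛⬛⬛❓❓
⬜⬜⬛⬛⬛⬛⬛⬛⬛⬛⬛⬛❓❓❓

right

❓❓❓❓❓❓❓❓❓⬛⬛
❓❓❓❓❓❓❓❓❓⬜⬜
❓❓❓❓❓❓❓❓⬜⬜⬜
❓⬜⬜⬛⬛⬛⬛⬛⬜⬜⬜
❓⬜⬜⬛⬛⬛⬛⬛⬜⬜🚪
❓📦⬜⬜⬜🔴⬜⬜⬜⬜⬜
❓⬜⬜⬛⬛⬛⬛⬛⬛⬛⬛
❓⬜⬜⬛⬛⬛⬛⬛⬛⬛⬛
❓❓❓❓❓❓❓❓❓❓❓
❓❓❓❓❓❓❓❓❓❓❓
⬛⬛⬛⬛⬛⬛⬛⬛⬛⬛⬛

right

❓❓❓❓❓❓❓❓⬛⬛⬛
❓❓❓❓❓❓❓❓⬜⬜📦
❓❓❓❓❓❓❓⬜⬜⬜⬜
⬜⬜⬛⬛⬛⬛⬛⬜⬜⬜⬜
⬜⬜⬛⬛⬛⬛⬛⬜⬜🚪⬜
📦⬜⬜⬜⬜🔴⬜⬜⬜⬜⬛
⬜⬜⬛⬛⬛⬛⬛⬛⬛⬛⬛
⬜⬜⬛⬛⬛⬛⬛⬛⬛⬛⬛
❓❓❓❓❓❓❓❓❓❓❓
❓❓❓❓❓❓❓❓❓❓❓
⬛⬛⬛⬛⬛⬛⬛⬛⬛⬛⬛

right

❓❓❓❓❓❓❓⬛⬛⬛⬛
❓❓❓❓❓❓❓⬜⬜📦⬜
❓❓❓❓❓❓⬜⬜⬜⬜⬛
⬜⬛⬛⬛⬛⬛⬜⬜⬜⬜⬛
⬜⬛⬛⬛⬛⬛⬜⬜🚪⬜⬛
⬜⬜⬜⬜⬜🔴⬜⬜⬜⬛⬛
⬜⬛⬛⬛⬛⬛⬛⬛⬛⬛⬛
⬜⬛⬛⬛⬛⬛⬛⬛⬛⬛⬛
❓❓❓❓❓❓❓❓❓❓❓
❓❓❓❓❓❓❓❓❓❓❓
⬛⬛⬛⬛⬛⬛⬛⬛⬛⬛⬛

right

❓❓❓❓❓❓⬛⬛⬛⬛⬜
❓❓❓❓❓❓⬜⬜📦⬜⬜
❓❓❓❓❓⬜⬜⬜⬜⬛⬜
⬛⬛⬛⬛⬛⬜⬜⬜⬜⬛⬜
⬛⬛⬛⬛⬛⬜⬜🚪⬜⬛⬜
⬜⬜⬜⬜⬜🔴⬜⬜⬛⬛⬛
⬛⬛⬛⬛⬛⬛⬛⬛⬛⬛⬛
⬛⬛⬛⬛⬛⬛⬛⬛⬛⬛❓
❓❓❓❓❓❓❓❓❓❓❓
❓❓❓❓❓❓❓❓❓❓❓
⬛⬛⬛⬛⬛⬛⬛⬛⬛⬛⬛

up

❓❓❓❓❓❓⬛⬛⬛⬛⬜
❓❓❓❓❓❓⬛⬛⬛⬛⬜
❓❓❓❓❓❓⬜⬜📦⬜⬜
❓❓❓⬛⬛⬜⬜⬜⬜⬛⬜
⬛⬛⬛⬛⬛⬜⬜⬜⬜⬛⬜
⬛⬛⬛⬛⬛🔴⬜🚪⬜⬛⬜
⬜⬜⬜⬜⬜⬜⬜⬜⬛⬛⬛
⬛⬛⬛⬛⬛⬛⬛⬛⬛⬛⬛
⬛⬛⬛⬛⬛⬛⬛⬛⬛⬛❓
❓❓❓❓❓❓❓❓❓❓❓
❓❓❓❓❓❓❓❓❓❓❓

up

❓❓❓❓❓❓❓❓❓❓❓
❓❓❓❓❓❓⬛⬛⬛⬛⬜
❓❓❓❓❓❓⬛⬛⬛⬛⬜
❓❓❓⬜⬜⬜⬜⬜📦⬜⬜
❓❓❓⬛⬛⬜⬜⬜⬜⬛⬜
⬛⬛⬛⬛⬛🔴⬜⬜⬜⬛⬜
⬛⬛⬛⬛⬛⬜⬜🚪⬜⬛⬜
⬜⬜⬜⬜⬜⬜⬜⬜⬛⬛⬛
⬛⬛⬛⬛⬛⬛⬛⬛⬛⬛⬛
⬛⬛⬛⬛⬛⬛⬛⬛⬛⬛❓
❓❓❓❓❓❓❓❓❓❓❓

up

❓❓❓❓❓❓❓❓❓❓❓
❓❓❓❓❓❓❓❓❓❓❓
❓❓❓❓❓❓⬛⬛⬛⬛⬜
❓❓❓⬜⬛⬛⬛⬛⬛⬛⬜
❓❓❓⬜⬜⬜⬜⬜📦⬜⬜
❓❓❓⬛⬛🔴⬜⬜⬜⬛⬜
⬛⬛⬛⬛⬛⬜⬜⬜⬜⬛⬜
⬛⬛⬛⬛⬛⬜⬜🚪⬜⬛⬜
⬜⬜⬜⬜⬜⬜⬜⬜⬛⬛⬛
⬛⬛⬛⬛⬛⬛⬛⬛⬛⬛⬛
⬛⬛⬛⬛⬛⬛⬛⬛⬛⬛❓

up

❓❓❓❓❓❓❓❓❓❓❓
❓❓❓❓❓❓❓❓❓❓❓
❓❓❓❓❓❓❓❓❓❓❓
❓❓❓⬜⬛⬛⬛⬛⬛⬛⬜
❓❓❓⬜⬛⬛⬛⬛⬛⬛⬜
❓❓❓⬜⬜🔴⬜⬜📦⬜⬜
❓❓❓⬛⬛⬜⬜⬜⬜⬛⬜
⬛⬛⬛⬛⬛⬜⬜⬜⬜⬛⬜
⬛⬛⬛⬛⬛⬜⬜🚪⬜⬛⬜
⬜⬜⬜⬜⬜⬜⬜⬜⬛⬛⬛
⬛⬛⬛⬛⬛⬛⬛⬛⬛⬛⬛

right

❓❓❓❓❓❓❓❓❓❓❓
❓❓❓❓❓❓❓❓❓❓❓
❓❓❓❓❓❓❓❓❓❓❓
❓❓⬜⬛⬛⬛⬛⬛⬛⬜⬜
❓❓⬜⬛⬛⬛⬛⬛⬛⬜⬜
❓❓⬜⬜⬜🔴⬜📦⬜⬜⬜
❓❓⬛⬛⬜⬜⬜⬜⬛⬜⬜
⬛⬛⬛⬛⬜⬜⬜⬜⬛⬜⬜
⬛⬛⬛⬛⬜⬜🚪⬜⬛⬜❓
⬜⬜⬜⬜⬜⬜⬜⬛⬛⬛❓
⬛⬛⬛⬛⬛⬛⬛⬛⬛⬛❓

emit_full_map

❓❓❓❓❓⬜⬛⬛⬛⬛⬛⬛⬜⬜⬜
❓❓❓❓❓⬜⬛⬛⬛⬛⬛⬛⬜⬜📦
❓❓❓❓❓⬜⬜⬜🔴⬜📦⬜⬜⬜⬜
❓❓❓❓❓⬛⬛⬜⬜⬜⬜⬛⬜⬜⬜
⬜⬜⬛⬛⬛⬛⬛⬜⬜⬜⬜⬛⬜⬜⬜
⬜⬜⬛⬛⬛⬛⬛⬜⬜🚪⬜⬛⬜❓❓
📦⬜⬜⬜⬜⬜⬜⬜⬜⬜⬛⬛⬛❓❓
⬜⬜⬛⬛⬛⬛⬛⬛⬛⬛⬛⬛⬛❓❓
⬜⬜⬛⬛⬛⬛⬛⬛⬛⬛⬛⬛❓❓❓
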